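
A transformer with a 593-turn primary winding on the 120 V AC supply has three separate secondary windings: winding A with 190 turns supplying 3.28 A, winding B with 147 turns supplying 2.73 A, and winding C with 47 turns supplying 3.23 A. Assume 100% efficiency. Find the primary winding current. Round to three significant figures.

V_A = 120 × 190/593 = 38.449 V; V_B = 120 × 147/593 = 29.747 V; V_C = 120 × 47/593 = 9.5110 V.
P_out = V_A I_A + V_B I_B + V_C I_C = 38.449×3.28 + 29.747×2.73 + 9.5110×3.23 = 126.11 + 81.209 + 30.720 = 238.04 W.
Ideal ⇒ P_in = P_out, so I_p = P_out/V_p = 238.04/120 = 1.98 A.

I_p ≈ 1.98 A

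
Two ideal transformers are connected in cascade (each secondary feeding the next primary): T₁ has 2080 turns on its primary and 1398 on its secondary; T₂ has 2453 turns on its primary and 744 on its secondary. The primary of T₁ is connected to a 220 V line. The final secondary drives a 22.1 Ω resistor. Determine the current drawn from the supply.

I_supply ≈ 0.414 A

After T₁: V = 220.00 × 1398/2080 = 147.87 V.
After T₂: V = 147.87 × 744/2453 = 44.848 V.
I_load = 44.848/22.1 = 2.0293 A, so P_out = 44.848 × 2.0293 = 91.011 W.
All ideal ⇒ P_in = P_out, so I_supply = 91.011/220 = 0.414 A.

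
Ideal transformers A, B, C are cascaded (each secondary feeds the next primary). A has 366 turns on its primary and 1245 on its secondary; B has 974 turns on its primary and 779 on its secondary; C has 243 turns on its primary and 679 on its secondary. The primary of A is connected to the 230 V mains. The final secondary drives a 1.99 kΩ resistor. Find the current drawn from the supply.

I_supply ≈ 6.68 A

After A: V = 230.00 × 1245/366 = 782.38 V.
After B: V = 782.38 × 779/974 = 625.74 V.
After C: V = 625.74 × 679/243 = 1748.5 V.
I_load = 1748.5/1990 = 0.87863 A, so P_out = 1748.5 × 0.87863 = 1536.3 W.
All ideal ⇒ P_in = P_out, so I_supply = 1536.3/230 = 6.68 A.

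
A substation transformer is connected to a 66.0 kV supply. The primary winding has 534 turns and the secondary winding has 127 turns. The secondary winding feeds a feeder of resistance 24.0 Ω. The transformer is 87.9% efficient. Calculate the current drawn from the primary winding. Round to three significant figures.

V_s = 66000 × 127/534 = 15697 V.
I_s = V_s/R = 15697/24.0 = 654.03 A.
P_out = V_s I_s = 15697 × 654.03 = 1.0266×10^7 W.
P_in = P_out/η = 1.0266×10^7/0.879 = 1.1679×10^7 W.
I_p = P_in/V_p = 1.1679×10^7/66000 = 177 A.

I_p ≈ 177 A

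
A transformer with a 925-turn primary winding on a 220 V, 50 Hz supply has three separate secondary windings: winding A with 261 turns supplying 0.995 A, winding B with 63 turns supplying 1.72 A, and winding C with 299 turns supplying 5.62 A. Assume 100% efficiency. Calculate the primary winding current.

V_A = 220 × 261/925 = 62.076 V; V_B = 220 × 63/925 = 14.984 V; V_C = 220 × 299/925 = 71.114 V.
P_out = V_A I_A + V_B I_B + V_C I_C = 62.076×0.995 + 14.984×1.72 + 71.114×5.62 = 61.765 + 25.772 + 399.66 = 487.20 W.
Ideal ⇒ P_in = P_out, so I_p = P_out/V_p = 487.20/220 = 2.21 A.

I_p ≈ 2.21 A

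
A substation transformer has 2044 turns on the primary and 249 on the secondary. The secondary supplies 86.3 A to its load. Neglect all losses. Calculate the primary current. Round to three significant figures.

For an ideal transformer I_p/I_s = N_s/N_p, so I_p = 86.3 × 249/2044 = 10.5 A.

I_p ≈ 10.5 A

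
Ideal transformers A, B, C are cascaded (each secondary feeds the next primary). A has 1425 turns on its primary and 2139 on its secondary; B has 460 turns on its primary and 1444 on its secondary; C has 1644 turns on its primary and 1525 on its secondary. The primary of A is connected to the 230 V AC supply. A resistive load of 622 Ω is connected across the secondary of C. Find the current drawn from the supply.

I_supply ≈ 7.06 A

Secondary of A: V = 230.00 × 2139/1425 = 345.24 V.
Secondary of B: V = 345.24 × 1444/460 = 1083.8 V.
Secondary of C: V = 1083.8 × 1525/1644 = 1005.3 V.
I_load = 1005.3/622 = 1.6163 A, so P_out = 1005.3 × 1.6163 = 1624.8 W.
All ideal ⇒ P_in = P_out, so I_supply = 1624.8/230 = 7.06 A.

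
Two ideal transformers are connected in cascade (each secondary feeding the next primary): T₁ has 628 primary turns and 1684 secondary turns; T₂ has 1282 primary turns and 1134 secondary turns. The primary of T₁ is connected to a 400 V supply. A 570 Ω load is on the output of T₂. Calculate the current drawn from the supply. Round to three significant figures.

Secondary of T₁: V = 400.00 × 1684/628 = 1072.6 V.
Secondary of T₂: V = 1072.6 × 1134/1282 = 948.78 V.
I_load = 948.78/570 = 1.6645 A, so P_out = 948.78 × 1.6645 = 1579.3 W.
All ideal ⇒ P_in = P_out, so I_supply = 1579.3/400 = 3.95 A.

I_supply ≈ 3.95 A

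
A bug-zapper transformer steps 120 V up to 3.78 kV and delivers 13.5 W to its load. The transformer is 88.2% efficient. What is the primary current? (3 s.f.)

P_in = P_out/η = 13.5/0.882 = 15.306 W.
I_p = P_in/V_p = 15.306/120 = 0.128 A.

I_p ≈ 0.128 A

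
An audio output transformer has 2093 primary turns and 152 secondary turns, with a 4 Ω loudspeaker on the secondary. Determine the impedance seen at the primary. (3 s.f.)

Z_p ≈ 758 Ω

Z_p = (N_p/N_s)² × Z_s = (2093/152)² × 4 = 758 Ω.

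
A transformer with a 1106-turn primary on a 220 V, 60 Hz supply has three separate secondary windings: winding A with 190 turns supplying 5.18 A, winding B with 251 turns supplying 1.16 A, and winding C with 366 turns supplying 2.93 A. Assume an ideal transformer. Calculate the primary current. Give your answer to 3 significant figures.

V_A = 220 × 190/1106 = 37.794 V; V_B = 220 × 251/1106 = 49.928 V; V_C = 220 × 366/1106 = 72.803 V.
P_out = V_A I_A + V_B I_B + V_C I_C = 37.794×5.18 + 49.928×1.16 + 72.803×2.93 = 195.77 + 57.916 + 213.31 = 467.00 W.
Ideal ⇒ P_in = P_out, so I_p = P_out/V_p = 467.00/220 = 2.12 A.

I_p ≈ 2.12 A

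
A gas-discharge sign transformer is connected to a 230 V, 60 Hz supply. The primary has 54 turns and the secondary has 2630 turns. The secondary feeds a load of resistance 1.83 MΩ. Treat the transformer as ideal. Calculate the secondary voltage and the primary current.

V_s ≈ 11200 V, I_p ≈ 0.298 A

V_s = V_p × N_s/N_p = 230 × 2630/54 = 11202 V.
I_s = V_s/R = 11202/(1.83×10^6) = 0.0061212 A.
I_p = I_s × N_s/N_p = 0.0061212 × 2630/54 = 0.298 A.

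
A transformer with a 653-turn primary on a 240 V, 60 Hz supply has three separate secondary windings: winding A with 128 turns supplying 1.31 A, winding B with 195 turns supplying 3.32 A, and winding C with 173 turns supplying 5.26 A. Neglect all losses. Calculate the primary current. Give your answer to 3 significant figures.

I_p ≈ 2.64 A

V_A = 240 × 128/653 = 47.044 V; V_B = 240 × 195/653 = 71.669 V; V_C = 240 × 173/653 = 63.583 V.
P_out = V_A I_A + V_B I_B + V_C I_C = 47.044×1.31 + 71.669×3.32 + 63.583×5.26 = 61.628 + 237.94 + 334.45 = 634.02 W.
Ideal ⇒ P_in = P_out, so I_p = P_out/V_p = 634.02/240 = 2.64 A.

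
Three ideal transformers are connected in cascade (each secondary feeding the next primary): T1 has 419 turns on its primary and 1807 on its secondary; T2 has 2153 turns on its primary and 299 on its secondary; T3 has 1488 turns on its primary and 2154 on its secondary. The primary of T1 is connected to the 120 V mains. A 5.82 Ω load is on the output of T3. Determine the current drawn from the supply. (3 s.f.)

After T1: V = 120.00 × 1807/419 = 517.52 V.
After T2: V = 517.52 × 299/2153 = 71.871 V.
After T3: V = 71.871 × 2154/1488 = 104.04 V.
I_load = 104.04/5.82 = 17.876 A, so P_out = 104.04 × 17.876 = 1859.8 W.
All ideal ⇒ P_in = P_out, so I_supply = 1859.8/120 = 15.5 A.

I_supply ≈ 15.5 A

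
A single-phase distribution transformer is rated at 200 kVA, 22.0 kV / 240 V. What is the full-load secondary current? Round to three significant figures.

I_s ≈ 833 A

I_s = S/V_s = 200000/240 = 833 A.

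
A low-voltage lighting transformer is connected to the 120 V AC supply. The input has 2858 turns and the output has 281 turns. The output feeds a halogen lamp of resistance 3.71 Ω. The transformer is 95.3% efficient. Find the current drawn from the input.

V_out = 120 × 281/2858 = 11.798 V.
I_out = V_out/R = 11.798/3.71 = 3.1802 A.
P_out = V_out I_out = 11.798 × 3.1802 = 37.521 W.
P_in = P_out/η = 37.521/0.953 = 39.372 W.
I_in = P_in/V_in = 39.372/120 = 0.328 A.

I_in ≈ 0.328 A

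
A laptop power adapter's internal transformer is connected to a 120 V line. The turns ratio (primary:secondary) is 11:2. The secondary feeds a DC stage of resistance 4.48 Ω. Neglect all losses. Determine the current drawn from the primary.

V_s = V_p × N_s/N_p = 120 × 2/11 = 21.818 V.
I_s = V_s/R = 21.818/4.48 = 4.8701 A.
For an ideal transformer I_p N_p = I_s N_s, so I_p = 4.8701 × 2/11 = 0.885 A.

I_p ≈ 0.885 A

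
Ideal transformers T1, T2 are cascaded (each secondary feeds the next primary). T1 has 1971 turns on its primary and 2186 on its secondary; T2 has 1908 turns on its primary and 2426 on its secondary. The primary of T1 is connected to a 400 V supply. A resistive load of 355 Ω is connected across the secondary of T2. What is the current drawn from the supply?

After T1: V = 400.00 × 2186/1971 = 443.63 V.
After T2: V = 443.63 × 2426/1908 = 564.07 V.
I_load = 564.07/355 = 1.5889 A, so P_out = 564.07 × 1.5889 = 896.28 W.
All ideal ⇒ P_in = P_out, so I_supply = 896.28/400 = 2.24 A.

I_supply ≈ 2.24 A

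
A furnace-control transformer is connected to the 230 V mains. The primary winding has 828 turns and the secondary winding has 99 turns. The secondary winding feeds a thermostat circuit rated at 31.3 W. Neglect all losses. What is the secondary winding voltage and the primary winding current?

V_s ≈ 27.5 V, I_p ≈ 0.136 A

V_s = V_p × N_s/N_p = 230 × 99/828 = 27.500 V.
I_s = P/V_s = 31.3/27.500 = 1.1382 A.
I_p = I_s × N_s/N_p = 1.1382 × 99/828 = 0.136 A.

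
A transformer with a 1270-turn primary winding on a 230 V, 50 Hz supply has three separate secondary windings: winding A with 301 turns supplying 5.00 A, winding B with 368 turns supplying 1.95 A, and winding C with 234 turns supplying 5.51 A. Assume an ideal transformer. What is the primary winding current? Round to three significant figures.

I_p ≈ 2.77 A

V_A = 230 × 301/1270 = 54.512 V; V_B = 230 × 368/1270 = 66.646 V; V_C = 230 × 234/1270 = 42.378 V.
P_out = V_A I_A + V_B I_B + V_C I_C = 54.512×5.00 + 66.646×1.95 + 42.378×5.51 = 272.56 + 129.96 + 233.50 = 636.02 W.
Ideal ⇒ P_in = P_out, so I_p = P_out/V_p = 636.02/230 = 2.77 A.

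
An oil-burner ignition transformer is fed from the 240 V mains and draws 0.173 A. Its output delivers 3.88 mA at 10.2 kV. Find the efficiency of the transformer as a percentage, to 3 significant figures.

P_in = 240 × 0.173 = 41.5200 W.
P_out = 10200 × 0.00388 = 39.5760 W.
η = P_out/P_in = 39.5760/41.5200 = 0.953.

η ≈ 95.3%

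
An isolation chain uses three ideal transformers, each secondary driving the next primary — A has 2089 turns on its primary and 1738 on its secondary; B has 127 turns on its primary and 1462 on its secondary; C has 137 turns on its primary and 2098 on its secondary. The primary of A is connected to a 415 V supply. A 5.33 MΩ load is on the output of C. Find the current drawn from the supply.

Secondary of A: V = 415.00 × 1738/2089 = 345.27 V.
Secondary of B: V = 345.27 × 1462/127 = 3974.7 V.
Secondary of C: V = 3974.7 × 2098/137 = 60868 V.
I_load = 60868/(5.33×10^6) = 0.011420 A, so P_out = 60868 × 0.011420 = 695.10 W.
All ideal ⇒ P_in = P_out, so I_supply = 695.10/415 = 1.67 A.

I_supply ≈ 1.67 A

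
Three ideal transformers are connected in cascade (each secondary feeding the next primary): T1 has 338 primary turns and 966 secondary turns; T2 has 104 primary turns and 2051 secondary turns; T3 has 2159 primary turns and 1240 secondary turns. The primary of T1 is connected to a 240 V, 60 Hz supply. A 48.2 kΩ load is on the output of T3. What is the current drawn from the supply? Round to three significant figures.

I_supply ≈ 5.22 A

After T1: V = 240.00 × 966/338 = 685.92 V.
After T2: V = 685.92 × 2051/104 = 13527 V.
After T3: V = 13527 × 1240/2159 = 7769.1 V.
I_load = 7769.1/48200 = 0.16119 A, so P_out = 7769.1 × 0.16119 = 1252.3 W.
All ideal ⇒ P_in = P_out, so I_supply = 1252.3/240 = 5.22 A.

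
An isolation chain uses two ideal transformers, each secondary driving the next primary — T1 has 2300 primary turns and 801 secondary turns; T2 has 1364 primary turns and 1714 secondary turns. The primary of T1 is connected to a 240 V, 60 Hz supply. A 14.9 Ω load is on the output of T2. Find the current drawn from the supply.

Secondary of T1: V = 240.00 × 801/2300 = 83.583 V.
Secondary of T2: V = 83.583 × 1714/1364 = 105.03 V.
I_load = 105.03/14.9 = 7.0490 A, so P_out = 105.03 × 7.0490 = 740.35 W.
All ideal ⇒ P_in = P_out, so I_supply = 740.35/240 = 3.08 A.

I_supply ≈ 3.08 A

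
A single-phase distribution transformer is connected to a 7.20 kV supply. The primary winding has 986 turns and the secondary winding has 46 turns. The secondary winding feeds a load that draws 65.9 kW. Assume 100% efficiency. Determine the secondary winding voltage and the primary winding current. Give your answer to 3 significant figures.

V_s ≈ 336 V, I_p ≈ 9.15 A

V_s = V_p × N_s/N_p = 7200 × 46/986 = 335.90 V.
I_s = P/V_s = 65900/335.90 = 196.19 A.
I_p = I_s × N_s/N_p = 196.19 × 46/986 = 9.15 A.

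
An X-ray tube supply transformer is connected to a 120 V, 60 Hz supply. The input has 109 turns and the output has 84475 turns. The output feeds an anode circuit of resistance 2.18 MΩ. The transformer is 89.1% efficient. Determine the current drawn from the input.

I_in ≈ 37.1 A

V_out = 120 × 84475/109 = 93000 V.
I_out = V_out/R = 93000/(2.18×10^6) = 0.042661 A.
P_out = V_out I_out = 93000 × 0.042661 = 3967.4 W.
P_in = P_out/η = 3967.4/0.891 = 4452.8 W.
I_in = P_in/V_in = 4452.8/120 = 37.1 A.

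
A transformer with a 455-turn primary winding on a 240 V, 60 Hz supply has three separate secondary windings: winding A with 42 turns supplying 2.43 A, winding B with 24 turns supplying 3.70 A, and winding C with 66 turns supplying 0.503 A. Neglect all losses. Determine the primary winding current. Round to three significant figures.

I_p ≈ 0.492 A

V_A = 240 × 42/455 = 22.154 V; V_B = 240 × 24/455 = 12.659 V; V_C = 240 × 66/455 = 34.813 V.
P_out = V_A I_A + V_B I_B + V_C I_C = 22.154×2.43 + 12.659×3.70 + 34.813×0.503 = 53.834 + 46.840 + 17.511 = 118.18 W.
Ideal ⇒ P_in = P_out, so I_p = P_out/V_p = 118.18/240 = 0.492 A.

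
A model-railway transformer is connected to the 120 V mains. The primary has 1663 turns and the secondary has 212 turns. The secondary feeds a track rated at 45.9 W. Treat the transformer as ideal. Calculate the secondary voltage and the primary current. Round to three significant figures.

V_s = V_p × N_s/N_p = 120 × 212/1663 = 15.298 V.
I_s = P/V_s = 45.9/15.298 = 3.0005 A.
I_p = I_s × N_s/N_p = 3.0005 × 212/1663 = 0.383 A.

V_s ≈ 15.3 V, I_p ≈ 0.383 A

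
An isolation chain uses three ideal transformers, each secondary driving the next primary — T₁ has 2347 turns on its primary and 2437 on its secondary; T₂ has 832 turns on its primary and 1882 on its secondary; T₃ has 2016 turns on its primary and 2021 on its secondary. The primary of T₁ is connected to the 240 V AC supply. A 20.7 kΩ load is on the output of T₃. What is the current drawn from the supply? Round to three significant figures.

Secondary of T₁: V = 240.00 × 2437/2347 = 249.20 V.
Secondary of T₂: V = 249.20 × 1882/832 = 563.70 V.
Secondary of T₃: V = 563.70 × 2021/2016 = 565.10 V.
I_load = 565.10/20700 = 0.027300 A, so P_out = 565.10 × 0.027300 = 15.427 W.
All ideal ⇒ P_in = P_out, so I_supply = 15.427/240 = 0.0643 A.

I_supply ≈ 0.0643 A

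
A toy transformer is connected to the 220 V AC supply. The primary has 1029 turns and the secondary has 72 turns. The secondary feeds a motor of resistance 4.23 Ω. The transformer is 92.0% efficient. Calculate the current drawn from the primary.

I_p ≈ 0.277 A

V_s = 220 × 72/1029 = 15.394 V.
I_s = V_s/R = 15.394/4.23 = 3.6391 A.
P_out = V_s I_s = 15.394 × 3.6391 = 56.020 W.
P_in = P_out/η = 56.020/0.920 = 60.891 W.
I_p = P_in/V_p = 60.891/220 = 0.277 A.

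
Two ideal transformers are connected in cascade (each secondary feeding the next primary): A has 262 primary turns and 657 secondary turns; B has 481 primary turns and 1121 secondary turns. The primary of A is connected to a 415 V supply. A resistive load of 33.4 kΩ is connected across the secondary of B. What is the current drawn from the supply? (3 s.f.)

After A: V = 415.00 × 657/262 = 1040.7 V.
After B: V = 1040.7 × 1121/481 = 2425.3 V.
I_load = 2425.3/33400 = 0.072615 A, so P_out = 2425.3 × 0.072615 = 176.12 W.
All ideal ⇒ P_in = P_out, so I_supply = 176.12/415 = 0.424 A.

I_supply ≈ 0.424 A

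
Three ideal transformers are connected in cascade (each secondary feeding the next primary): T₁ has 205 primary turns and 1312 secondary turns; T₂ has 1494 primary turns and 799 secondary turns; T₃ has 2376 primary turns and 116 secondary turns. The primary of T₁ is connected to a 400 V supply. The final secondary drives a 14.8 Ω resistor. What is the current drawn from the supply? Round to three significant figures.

After T₁: V = 400.00 × 1312/205 = 2560.0 V.
After T₂: V = 2560.0 × 799/1494 = 1369.1 V.
After T₃: V = 1369.1 × 116/2376 = 66.842 V.
I_load = 66.842/14.8 = 4.5163 A, so P_out = 66.842 × 4.5163 = 301.88 W.
All ideal ⇒ P_in = P_out, so I_supply = 301.88/400 = 0.755 A.

I_supply ≈ 0.755 A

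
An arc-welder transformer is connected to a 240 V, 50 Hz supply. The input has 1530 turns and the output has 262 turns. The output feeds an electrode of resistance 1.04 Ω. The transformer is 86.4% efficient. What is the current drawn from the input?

V_out = 240 × 262/1530 = 41.098 V.
I_out = V_out/R = 41.098/1.04 = 39.517 A.
P_out = V_out I_out = 41.098 × 39.517 = 1624.1 W.
P_in = P_out/η = 1624.1/0.864 = 1879.7 W.
I_in = P_in/V_in = 1879.7/240 = 7.83 A.

I_in ≈ 7.83 A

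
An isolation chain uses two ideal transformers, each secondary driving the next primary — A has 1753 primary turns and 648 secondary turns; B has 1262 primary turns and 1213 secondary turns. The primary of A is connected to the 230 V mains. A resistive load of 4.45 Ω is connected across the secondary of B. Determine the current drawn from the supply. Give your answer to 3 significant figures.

Secondary of A: V = 230.00 × 648/1753 = 85.020 V.
Secondary of B: V = 85.020 × 1213/1262 = 81.719 V.
I_load = 81.719/4.45 = 18.364 A, so P_out = 81.719 × 18.364 = 1500.7 W.
All ideal ⇒ P_in = P_out, so I_supply = 1500.7/230 = 6.52 A.

I_supply ≈ 6.52 A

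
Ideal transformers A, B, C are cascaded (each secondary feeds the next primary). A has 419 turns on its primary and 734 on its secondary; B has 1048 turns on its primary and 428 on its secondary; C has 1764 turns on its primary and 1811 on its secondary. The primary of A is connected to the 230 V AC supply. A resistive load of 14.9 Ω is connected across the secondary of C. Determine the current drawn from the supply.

Secondary of A: V = 230.00 × 734/419 = 402.91 V.
Secondary of B: V = 402.91 × 428/1048 = 164.55 V.
Secondary of C: V = 164.55 × 1811/1764 = 168.93 V.
I_load = 168.93/14.9 = 11.338 A, so P_out = 168.93 × 11.338 = 1915.3 W.
All ideal ⇒ P_in = P_out, so I_supply = 1915.3/230 = 8.33 A.

I_supply ≈ 8.33 A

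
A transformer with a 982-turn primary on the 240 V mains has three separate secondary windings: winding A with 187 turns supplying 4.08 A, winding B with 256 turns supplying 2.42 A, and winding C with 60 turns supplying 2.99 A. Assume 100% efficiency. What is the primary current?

V_A = 240 × 187/982 = 45.703 V; V_B = 240 × 256/982 = 62.566 V; V_C = 240 × 60/982 = 14.664 V.
P_out = V_A I_A + V_B I_B + V_C I_C = 45.703×4.08 + 62.566×2.42 + 14.664×2.99 = 186.47 + 151.41 + 43.845 = 381.72 W.
Ideal ⇒ P_in = P_out, so I_p = P_out/V_p = 381.72/240 = 1.59 A.

I_p ≈ 1.59 A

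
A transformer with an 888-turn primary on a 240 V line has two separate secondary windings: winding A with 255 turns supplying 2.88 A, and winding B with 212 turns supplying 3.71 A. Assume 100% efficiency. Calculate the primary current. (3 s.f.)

I_p ≈ 1.71 A

V_A = 240 × 255/888 = 68.919 V; V_B = 240 × 212/888 = 57.297 V.
P_out = V_A I_A + V_B I_B = 68.919×2.88 + 57.297×3.71 = 198.49 + 212.57 = 411.06 W.
Ideal ⇒ P_in = P_out, so I_p = P_out/V_p = 411.06/240 = 1.71 A.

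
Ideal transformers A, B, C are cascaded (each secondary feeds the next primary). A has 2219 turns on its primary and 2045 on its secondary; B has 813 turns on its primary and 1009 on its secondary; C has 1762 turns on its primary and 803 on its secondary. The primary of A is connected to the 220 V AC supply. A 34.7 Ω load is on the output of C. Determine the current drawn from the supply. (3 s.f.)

I_supply ≈ 1.72 A

Secondary of A: V = 220.00 × 2045/2219 = 202.75 V.
Secondary of B: V = 202.75 × 1009/813 = 251.63 V.
Secondary of C: V = 251.63 × 803/1762 = 114.68 V.
I_load = 114.68/34.7 = 3.3048 A, so P_out = 114.68 × 3.3048 = 378.97 W.
All ideal ⇒ P_in = P_out, so I_supply = 378.97/220 = 1.72 A.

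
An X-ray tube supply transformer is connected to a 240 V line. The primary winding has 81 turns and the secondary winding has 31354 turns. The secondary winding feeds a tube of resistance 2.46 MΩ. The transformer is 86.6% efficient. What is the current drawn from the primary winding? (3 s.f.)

I_p ≈ 16.9 A

V_s = 240 × 31354/81 = 92901 V.
I_s = V_s/R = 92901/(2.46×10^6) = 0.037765 A.
P_out = V_s I_s = 92901 × 0.037765 = 3508.4 W.
P_in = P_out/η = 3508.4/0.866 = 4051.2 W.
I_p = P_in/V_p = 4051.2/240 = 16.9 A.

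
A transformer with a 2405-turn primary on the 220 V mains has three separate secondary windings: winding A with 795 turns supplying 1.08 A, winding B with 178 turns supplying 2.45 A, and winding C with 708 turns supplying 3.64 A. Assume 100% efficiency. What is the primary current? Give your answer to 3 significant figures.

I_p ≈ 1.61 A

V_A = 220 × 795/2405 = 72.723 V; V_B = 220 × 178/2405 = 16.283 V; V_C = 220 × 708/2405 = 64.765 V.
P_out = V_A I_A + V_B I_B + V_C I_C = 72.723×1.08 + 16.283×2.45 + 64.765×3.64 = 78.541 + 39.893 + 235.74 = 354.18 W.
Ideal ⇒ P_in = P_out, so I_p = P_out/V_p = 354.18/220 = 1.61 A.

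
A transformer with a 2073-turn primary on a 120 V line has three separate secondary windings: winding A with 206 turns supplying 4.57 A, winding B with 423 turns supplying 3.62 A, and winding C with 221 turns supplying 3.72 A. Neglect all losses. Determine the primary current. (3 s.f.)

I_p ≈ 1.59 A

V_A = 120 × 206/2073 = 11.925 V; V_B = 120 × 423/2073 = 24.486 V; V_C = 120 × 221/2073 = 12.793 V.
P_out = V_A I_A + V_B I_B + V_C I_C = 11.925×4.57 + 24.486×3.62 + 12.793×3.72 = 54.496 + 88.640 + 47.590 = 190.73 W.
Ideal ⇒ P_in = P_out, so I_p = P_out/V_p = 190.73/120 = 1.59 A.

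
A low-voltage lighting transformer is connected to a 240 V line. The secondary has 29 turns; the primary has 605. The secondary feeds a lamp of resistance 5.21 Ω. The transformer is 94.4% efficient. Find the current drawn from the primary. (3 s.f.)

V_s = 240 × 29/605 = 11.504 V.
I_s = V_s/R = 11.504/5.21 = 2.2081 A.
P_out = V_s I_s = 11.504 × 2.2081 = 25.402 W.
P_in = P_out/η = 25.402/0.944 = 26.909 W.
I_p = P_in/V_p = 26.909/240 = 0.112 A.

I_p ≈ 0.112 A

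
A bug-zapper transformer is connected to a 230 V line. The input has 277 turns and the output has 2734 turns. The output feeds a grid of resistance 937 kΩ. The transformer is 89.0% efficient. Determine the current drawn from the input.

V_out = 230 × 2734/277 = 2270.1 V.
I_out = V_out/R = 2270.1/937000 = 0.0024227 A.
P_out = V_out I_out = 2270.1 × 0.0024227 = 5.4999 W.
P_in = P_out/η = 5.4999/0.890 = 6.1796 W.
I_in = P_in/V_in = 6.1796/230 = 0.0269 A.

I_in ≈ 0.0269 A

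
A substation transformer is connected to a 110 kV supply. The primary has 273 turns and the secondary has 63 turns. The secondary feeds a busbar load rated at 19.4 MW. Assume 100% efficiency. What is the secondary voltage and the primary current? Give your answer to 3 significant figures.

V_s ≈ 25400 V, I_p ≈ 176 A

V_s = V_p × N_s/N_p = 110000 × 63/273 = 25385 V.
I_s = P/V_s = 1.94×10^7/25385 = 764.24 A.
I_p = I_s × N_s/N_p = 764.24 × 63/273 = 176 A.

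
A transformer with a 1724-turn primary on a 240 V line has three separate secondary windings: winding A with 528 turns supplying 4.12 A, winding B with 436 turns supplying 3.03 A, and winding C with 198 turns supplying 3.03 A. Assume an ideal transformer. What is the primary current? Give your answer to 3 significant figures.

V_A = 240 × 528/1724 = 73.503 V; V_B = 240 × 436/1724 = 60.696 V; V_C = 240 × 198/1724 = 27.564 V.
P_out = V_A I_A + V_B I_B + V_C I_C = 73.503×4.12 + 60.696×3.03 + 27.564×3.03 = 302.83 + 183.91 + 83.518 = 570.26 W.
Ideal ⇒ P_in = P_out, so I_p = P_out/V_p = 570.26/240 = 2.38 A.

I_p ≈ 2.38 A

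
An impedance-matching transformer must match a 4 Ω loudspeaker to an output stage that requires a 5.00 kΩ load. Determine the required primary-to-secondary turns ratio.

N_p/N_s ≈ 35.4

Z_p/Z_s = (N_p/N_s)², so N_p/N_s = √(5000/4) = √1250 = 35.4.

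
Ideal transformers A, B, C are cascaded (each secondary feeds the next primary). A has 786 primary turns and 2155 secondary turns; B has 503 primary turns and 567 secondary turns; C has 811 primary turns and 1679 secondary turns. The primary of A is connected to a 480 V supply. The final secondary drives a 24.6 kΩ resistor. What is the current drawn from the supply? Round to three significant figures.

I_supply ≈ 0.799 A

Secondary of A: V = 480.00 × 2155/786 = 1316.0 V.
Secondary of B: V = 1316.0 × 567/503 = 1483.5 V.
Secondary of C: V = 1483.5 × 1679/811 = 3071.2 V.
I_load = 3071.2/24600 = 0.12485 A, so P_out = 3071.2 × 0.12485 = 383.43 W.
All ideal ⇒ P_in = P_out, so I_supply = 383.43/480 = 0.799 A.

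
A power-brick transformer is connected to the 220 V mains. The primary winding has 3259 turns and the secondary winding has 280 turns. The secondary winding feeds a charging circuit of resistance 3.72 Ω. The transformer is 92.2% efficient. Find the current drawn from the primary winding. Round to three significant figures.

I_p ≈ 0.473 A

V_s = 220 × 280/3259 = 18.902 V.
I_s = V_s/R = 18.902/3.72 = 5.0810 A.
P_out = V_s I_s = 18.902 × 5.0810 = 96.039 W.
P_in = P_out/η = 96.039/0.922 = 104.16 W.
I_p = P_in/V_p = 104.16/220 = 0.473 A.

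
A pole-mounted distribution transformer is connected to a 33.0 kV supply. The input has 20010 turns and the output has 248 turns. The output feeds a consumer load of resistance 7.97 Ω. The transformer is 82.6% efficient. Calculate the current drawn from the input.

I_in ≈ 0.770 A

V_out = 33000 × 248/20010 = 409.00 V.
I_out = V_out/R = 409.00/7.97 = 51.317 A.
P_out = V_out I_out = 409.00 × 51.317 = 20988 W.
P_in = P_out/η = 20988/0.826 = 25410 W.
I_in = P_in/V_in = 25410/33000 = 0.770 A.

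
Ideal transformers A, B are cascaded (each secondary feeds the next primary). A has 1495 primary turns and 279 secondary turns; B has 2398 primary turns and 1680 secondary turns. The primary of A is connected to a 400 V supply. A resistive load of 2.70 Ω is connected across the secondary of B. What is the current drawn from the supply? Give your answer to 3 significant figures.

After A: V = 400.00 × 279/1495 = 74.649 V.
After B: V = 74.649 × 1680/2398 = 52.298 V.
I_load = 52.298/2.70 = 19.370 A, so P_out = 52.298 × 19.370 = 1013.0 W.
All ideal ⇒ P_in = P_out, so I_supply = 1013.0/400 = 2.53 A.

I_supply ≈ 2.53 A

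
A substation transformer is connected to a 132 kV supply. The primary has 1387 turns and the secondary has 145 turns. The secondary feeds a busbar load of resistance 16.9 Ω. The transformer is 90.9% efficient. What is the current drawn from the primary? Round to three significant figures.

I_p ≈ 93.9 A

V_s = 132000 × 145/1387 = 13800 V.
I_s = V_s/R = 13800/16.9 = 816.54 A.
P_out = V_s I_s = 13800 × 816.54 = 1.1268×10^7 W.
P_in = P_out/η = 1.1268×10^7/0.909 = 1.2396×10^7 W.
I_p = P_in/V_p = 1.2396×10^7/132000 = 93.9 A.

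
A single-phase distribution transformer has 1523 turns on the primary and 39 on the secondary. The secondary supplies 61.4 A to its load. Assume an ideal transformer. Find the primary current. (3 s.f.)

For an ideal transformer I_p/I_s = N_s/N_p, so I_p = 61.4 × 39/1523 = 1.57 A.

I_p ≈ 1.57 A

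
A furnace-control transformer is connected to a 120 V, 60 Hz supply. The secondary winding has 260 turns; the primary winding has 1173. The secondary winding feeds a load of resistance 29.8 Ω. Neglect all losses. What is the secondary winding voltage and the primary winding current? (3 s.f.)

V_s = V_p × N_s/N_p = 120 × 260/1173 = 26.598 V.
I_s = V_s/R = 26.598/29.8 = 0.89257 A.
I_p = I_s × N_s/N_p = 0.89257 × 260/1173 = 0.198 A.

V_s ≈ 26.6 V, I_p ≈ 0.198 A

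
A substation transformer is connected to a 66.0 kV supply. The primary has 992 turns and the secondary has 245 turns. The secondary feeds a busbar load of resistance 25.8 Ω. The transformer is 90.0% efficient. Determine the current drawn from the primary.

V_s = 66000 × 245/992 = 16300 V.
I_s = V_s/R = 16300/25.8 = 631.80 A.
P_out = V_s I_s = 16300 × 631.80 = 1.0299×10^7 W.
P_in = P_out/η = 1.0299×10^7/0.900 = 1.1443×10^7 W.
I_p = P_in/V_p = 1.1443×10^7/66000 = 173 A.

I_p ≈ 173 A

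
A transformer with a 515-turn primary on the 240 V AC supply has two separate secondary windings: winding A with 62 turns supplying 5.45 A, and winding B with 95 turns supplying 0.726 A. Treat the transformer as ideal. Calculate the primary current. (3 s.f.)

V_A = 240 × 62/515 = 28.893 V; V_B = 240 × 95/515 = 44.272 V.
P_out = V_A I_A + V_B I_B = 28.893×5.45 + 44.272×0.726 = 157.47 + 32.141 = 189.61 W.
Ideal ⇒ P_in = P_out, so I_p = P_out/V_p = 189.61/240 = 0.790 A.

I_p ≈ 0.790 A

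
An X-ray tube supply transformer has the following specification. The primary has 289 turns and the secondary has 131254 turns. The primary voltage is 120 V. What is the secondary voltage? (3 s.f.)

V_s ≈ 54500 V

V_s/V_p = N_s/N_p, so V_s = 120 × 131254/289 = 54500 V.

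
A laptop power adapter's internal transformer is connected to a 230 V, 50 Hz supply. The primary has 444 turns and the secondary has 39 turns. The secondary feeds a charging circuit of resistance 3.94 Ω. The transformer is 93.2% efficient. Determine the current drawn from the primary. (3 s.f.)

V_s = 230 × 39/444 = 20.203 V.
I_s = V_s/R = 20.203/3.94 = 5.1276 A.
P_out = V_s I_s = 20.203 × 5.1276 = 103.59 W.
P_in = P_out/η = 103.59/0.932 = 111.15 W.
I_p = P_in/V_p = 111.15/230 = 0.483 A.

I_p ≈ 0.483 A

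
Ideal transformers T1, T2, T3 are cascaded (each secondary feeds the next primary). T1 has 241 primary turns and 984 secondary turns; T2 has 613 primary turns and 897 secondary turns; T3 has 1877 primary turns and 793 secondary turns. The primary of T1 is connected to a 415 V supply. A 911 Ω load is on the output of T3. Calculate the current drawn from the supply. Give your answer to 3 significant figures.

Secondary of T1: V = 415.00 × 984/241 = 1694.4 V.
Secondary of T2: V = 1694.4 × 897/613 = 2479.5 V.
Secondary of T3: V = 2479.5 × 793/1877 = 1047.5 V.
I_load = 1047.5/911 = 1.1499 A, so P_out = 1047.5 × 1.1499 = 1204.5 W.
All ideal ⇒ P_in = P_out, so I_supply = 1204.5/415 = 2.90 A.

I_supply ≈ 2.90 A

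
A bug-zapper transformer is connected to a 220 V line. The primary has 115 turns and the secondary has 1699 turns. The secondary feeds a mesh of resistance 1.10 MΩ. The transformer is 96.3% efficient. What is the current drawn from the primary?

V_s = 220 × 1699/115 = 3250.3 V.
I_s = V_s/R = 3250.3/(1.10×10^6) = 0.0029548 A.
P_out = V_s I_s = 3250.3 × 0.0029548 = 9.6038 W.
P_in = P_out/η = 9.6038/0.963 = 9.9728 W.
I_p = P_in/V_p = 9.9728/220 = 0.0453 A.

I_p ≈ 0.0453 A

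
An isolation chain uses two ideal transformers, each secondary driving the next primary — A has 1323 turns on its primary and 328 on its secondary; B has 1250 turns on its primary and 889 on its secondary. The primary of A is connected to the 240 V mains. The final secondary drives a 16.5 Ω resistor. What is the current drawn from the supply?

Secondary of A: V = 240.00 × 328/1323 = 59.501 V.
Secondary of B: V = 59.501 × 889/1250 = 42.317 V.
I_load = 42.317/16.5 = 2.5647 A, so P_out = 42.317 × 2.5647 = 108.53 W.
All ideal ⇒ P_in = P_out, so I_supply = 108.53/240 = 0.452 A.

I_supply ≈ 0.452 A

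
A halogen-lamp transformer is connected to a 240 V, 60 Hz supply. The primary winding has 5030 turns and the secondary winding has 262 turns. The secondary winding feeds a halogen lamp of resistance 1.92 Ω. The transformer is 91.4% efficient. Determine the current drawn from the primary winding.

V_s = 240 × 262/5030 = 12.501 V.
I_s = V_s/R = 12.501/1.92 = 6.5109 A.
P_out = V_s I_s = 12.501 × 6.5109 = 81.393 W.
P_in = P_out/η = 81.393/0.914 = 89.052 W.
I_p = P_in/V_p = 89.052/240 = 0.371 A.

I_p ≈ 0.371 A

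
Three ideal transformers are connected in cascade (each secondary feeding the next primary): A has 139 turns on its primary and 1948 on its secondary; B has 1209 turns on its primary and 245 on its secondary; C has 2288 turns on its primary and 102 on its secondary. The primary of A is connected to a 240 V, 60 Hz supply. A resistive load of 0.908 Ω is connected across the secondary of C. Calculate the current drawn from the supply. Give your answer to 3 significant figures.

I_supply ≈ 4.24 A

After A: V = 240.00 × 1948/139 = 3363.5 V.
After B: V = 3363.5 × 245/1209 = 681.59 V.
After C: V = 681.59 × 102/2288 = 30.386 V.
I_load = 30.386/0.908 = 33.464 A, so P_out = 30.386 × 33.464 = 1016.8 W.
All ideal ⇒ P_in = P_out, so I_supply = 1016.8/240 = 4.24 A.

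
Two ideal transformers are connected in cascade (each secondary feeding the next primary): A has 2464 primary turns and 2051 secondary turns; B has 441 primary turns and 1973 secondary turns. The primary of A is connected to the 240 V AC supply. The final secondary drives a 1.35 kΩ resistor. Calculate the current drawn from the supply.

Secondary of A: V = 240.00 × 2051/2464 = 199.77 V.
Secondary of B: V = 199.77 × 1973/441 = 893.77 V.
I_load = 893.77/1350 = 0.66205 A, so P_out = 893.77 × 0.66205 = 591.72 W.
All ideal ⇒ P_in = P_out, so I_supply = 591.72/240 = 2.47 A.

I_supply ≈ 2.47 A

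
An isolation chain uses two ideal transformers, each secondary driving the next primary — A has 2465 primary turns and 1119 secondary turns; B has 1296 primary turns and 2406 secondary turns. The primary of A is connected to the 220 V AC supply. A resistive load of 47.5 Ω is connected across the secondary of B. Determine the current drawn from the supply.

After A: V = 220.00 × 1119/2465 = 99.870 V.
After B: V = 99.870 × 2406/1296 = 185.41 V.
I_load = 185.41/47.5 = 3.9033 A, so P_out = 185.41 × 3.9033 = 723.70 W.
All ideal ⇒ P_in = P_out, so I_supply = 723.70/220 = 3.29 A.

I_supply ≈ 3.29 A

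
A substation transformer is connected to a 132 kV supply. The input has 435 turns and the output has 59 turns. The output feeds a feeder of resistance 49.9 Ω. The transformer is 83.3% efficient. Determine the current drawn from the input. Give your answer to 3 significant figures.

V_out = 132000 × 59/435 = 17903 V.
I_out = V_out/R = 17903/49.9 = 358.79 A.
P_out = V_out I_out = 17903 × 358.79 = 6.4235×10^6 W.
P_in = P_out/η = 6.4235×10^6/0.833 = 7.7113×10^6 W.
I_in = P_in/V_in = 7.7113×10^6/132000 = 58.4 A.

I_in ≈ 58.4 A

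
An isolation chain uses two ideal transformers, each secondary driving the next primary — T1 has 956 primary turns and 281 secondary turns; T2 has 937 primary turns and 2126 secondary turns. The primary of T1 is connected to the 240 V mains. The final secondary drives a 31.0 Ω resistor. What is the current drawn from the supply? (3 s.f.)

Secondary of T1: V = 240.00 × 281/956 = 70.544 V.
Secondary of T2: V = 70.544 × 2126/937 = 160.06 V.
I_load = 160.06/31.0 = 5.1632 A, so P_out = 160.06 × 5.1632 = 826.43 W.
All ideal ⇒ P_in = P_out, so I_supply = 826.43/240 = 3.44 A.

I_supply ≈ 3.44 A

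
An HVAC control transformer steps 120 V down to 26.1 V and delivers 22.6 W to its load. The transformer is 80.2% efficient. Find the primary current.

P_in = P_out/η = 22.6/0.802 = 28.180 W.
I_p = P_in/V_p = 28.180/120 = 0.235 A.

I_p ≈ 0.235 A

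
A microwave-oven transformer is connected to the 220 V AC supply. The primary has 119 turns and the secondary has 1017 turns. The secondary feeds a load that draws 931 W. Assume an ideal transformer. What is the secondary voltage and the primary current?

V_s ≈ 1880 V, I_p ≈ 4.23 A

V_s = V_p × N_s/N_p = 220 × 1017/119 = 1880.2 V.
I_s = P/V_s = 931/1880.2 = 0.49517 A.
I_p = I_s × N_s/N_p = 0.49517 × 1017/119 = 4.23 A.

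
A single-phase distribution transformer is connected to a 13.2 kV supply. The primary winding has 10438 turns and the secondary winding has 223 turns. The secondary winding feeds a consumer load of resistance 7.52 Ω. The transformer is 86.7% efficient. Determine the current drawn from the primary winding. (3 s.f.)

I_p ≈ 0.924 A

V_s = 13200 × 223/10438 = 282.01 V.
I_s = V_s/R = 282.01/7.52 = 37.501 A.
P_out = V_s I_s = 282.01 × 37.501 = 10576 W.
P_in = P_out/η = 10576/0.867 = 12198 W.
I_p = P_in/V_p = 12198/13200 = 0.924 A.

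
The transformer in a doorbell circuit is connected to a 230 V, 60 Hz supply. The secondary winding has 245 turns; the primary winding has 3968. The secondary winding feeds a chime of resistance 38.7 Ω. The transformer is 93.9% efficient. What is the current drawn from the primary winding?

I_p ≈ 0.0241 A

V_s = 230 × 245/3968 = 14.201 V.
I_s = V_s/R = 14.201/38.7 = 0.36695 A.
P_out = V_s I_s = 14.201 × 0.36695 = 5.2111 W.
P_in = P_out/η = 5.2111/0.939 = 5.5497 W.
I_p = P_in/V_p = 5.5497/230 = 0.0241 A.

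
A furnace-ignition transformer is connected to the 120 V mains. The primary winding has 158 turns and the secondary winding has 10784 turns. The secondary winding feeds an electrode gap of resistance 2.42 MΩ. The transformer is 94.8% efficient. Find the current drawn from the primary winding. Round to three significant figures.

I_p ≈ 0.244 A

V_s = 120 × 10784/158 = 8190.4 V.
I_s = V_s/R = 8190.4/(2.42×10^6) = 0.0033845 A.
P_out = V_s I_s = 8190.4 × 0.0033845 = 27.720 W.
P_in = P_out/η = 27.720/0.948 = 29.240 W.
I_p = P_in/V_p = 29.240/120 = 0.244 A.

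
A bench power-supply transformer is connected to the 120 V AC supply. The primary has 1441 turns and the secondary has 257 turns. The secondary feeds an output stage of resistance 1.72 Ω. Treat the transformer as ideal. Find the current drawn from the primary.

I_p ≈ 2.22 A

V_s = V_p × N_s/N_p = 120 × 257/1441 = 21.402 V.
I_s = V_s/R = 21.402/1.72 = 12.443 A.
For an ideal transformer I_p N_p = I_s N_s, so I_p = 12.443 × 257/1441 = 2.22 A.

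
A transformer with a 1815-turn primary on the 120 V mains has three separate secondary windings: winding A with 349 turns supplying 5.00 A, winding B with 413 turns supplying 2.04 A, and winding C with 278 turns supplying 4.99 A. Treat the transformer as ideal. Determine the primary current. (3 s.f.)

V_A = 120 × 349/1815 = 23.074 V; V_B = 120 × 413/1815 = 27.306 V; V_C = 120 × 278/1815 = 18.380 V.
P_out = V_A I_A + V_B I_B + V_C I_C = 23.074×5.00 + 27.306×2.04 + 18.380×4.99 = 115.37 + 55.704 + 91.717 = 262.79 W.
Ideal ⇒ P_in = P_out, so I_p = P_out/V_p = 262.79/120 = 2.19 A.

I_p ≈ 2.19 A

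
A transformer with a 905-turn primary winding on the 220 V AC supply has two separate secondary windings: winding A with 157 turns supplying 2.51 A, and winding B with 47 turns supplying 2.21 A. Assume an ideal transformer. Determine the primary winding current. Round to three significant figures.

V_A = 220 × 157/905 = 38.166 V; V_B = 220 × 47/905 = 11.425 V.
P_out = V_A I_A + V_B I_B = 38.166×2.51 + 11.425×2.21 = 95.796 + 25.250 = 121.05 W.
Ideal ⇒ P_in = P_out, so I_p = P_out/V_p = 121.05/220 = 0.550 A.

I_p ≈ 0.550 A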